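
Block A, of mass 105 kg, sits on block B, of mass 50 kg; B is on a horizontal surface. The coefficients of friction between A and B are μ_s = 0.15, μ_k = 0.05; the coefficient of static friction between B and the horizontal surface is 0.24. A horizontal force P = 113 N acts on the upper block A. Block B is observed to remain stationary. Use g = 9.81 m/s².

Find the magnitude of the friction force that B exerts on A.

The normal force B exerts on A is simply A's weight, N₁ = 1030 N.
So the A–B interface can sustain at most μ_s N₁ = 154.5 N of static friction.
P = 113 N is within that limit, so A and B move together (both at rest); the A–B friction is simply f₁ = P = 113 N.
B experiences an equal 113 N forward from A (third law). B is in equilibrium, so the floor supplies f₂ = 113 N of static friction (limit μ_s(m_A+m_B)g = 364.9 N, not exceeded).

f ≈ 113 N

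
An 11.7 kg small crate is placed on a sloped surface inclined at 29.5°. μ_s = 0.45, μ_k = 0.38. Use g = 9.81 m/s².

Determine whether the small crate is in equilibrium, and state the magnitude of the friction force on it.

f ≈ 38 N

N = m g cos θ = 99.9 N.
Down-slope weight component: m g sin θ = 56.5 N.
μ_s N = 45 N.
56.5 > 45 N, so it slides; kinetic friction f = μ_k N = 0.38×99.9 = 38 N.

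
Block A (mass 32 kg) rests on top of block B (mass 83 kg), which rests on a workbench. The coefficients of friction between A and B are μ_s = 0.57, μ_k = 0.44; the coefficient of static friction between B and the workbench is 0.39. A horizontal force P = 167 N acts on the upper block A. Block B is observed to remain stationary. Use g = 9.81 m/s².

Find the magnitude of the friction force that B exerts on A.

f ≈ 167 N

Between the blocks, N₁ = m_A g = 313.9 N.
So the A–B interface can sustain at most μ_s N₁ = 178.9 N of static friction.
P = 167 N is within that limit, so A and B move together (both at rest); the A–B friction is simply f₁ = P = 167 N.
B experiences an equal 167 N forward from A (third law). B is in equilibrium, so the floor supplies f₂ = 167 N of static friction (limit μ_s(m_A+m_B)g = 440 N, not exceeded).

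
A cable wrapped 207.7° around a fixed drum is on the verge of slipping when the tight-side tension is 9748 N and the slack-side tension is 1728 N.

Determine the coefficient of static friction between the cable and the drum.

μ ≈ 0.477

T₂/T₁ = e^{μβ} → μ = ln(T₂/T₁)/β.
β = 207.7° = 3.625 rad.
μ = ln(9748/1728)/3.625 = ln(5.641)/3.625 = 0.477.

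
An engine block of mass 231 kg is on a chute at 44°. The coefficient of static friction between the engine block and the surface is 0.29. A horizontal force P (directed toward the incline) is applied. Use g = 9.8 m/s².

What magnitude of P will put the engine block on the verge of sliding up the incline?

P ≈ 3950 N

At impending motion up the slope, friction acts down-slope at its limit: f = μ_s N.
Perpendicular to the incline: N = m g cos θ + P sin θ.
Along the incline: P cos θ = m g sin θ + μ_s N = m g sin θ + μ_s (m g cos θ + P sin θ).
Solving, P (cos θ − μ_s sin θ) = m g (sin θ + μ_s cos θ), so P = 231×9.8×(sin 44° + 0.29 cos 44°)/(cos 44° − 0.29 sin 44°) = 2260×0.9033/0.5179 = 3950 N.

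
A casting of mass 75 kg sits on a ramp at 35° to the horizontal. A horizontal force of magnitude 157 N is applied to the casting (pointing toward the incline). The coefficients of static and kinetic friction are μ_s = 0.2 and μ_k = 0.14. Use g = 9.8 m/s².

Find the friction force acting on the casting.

Normal direction: N = m g cos θ + P sin θ = 692.1 N.
Along the incline, the net driving force (taking up-slope positive) is P cos θ − m g sin θ = 128.6 − 421.6 = -293 N, so equilibrium requires friction f = 293 N (up-slope).
The limit of static friction is μ_s N = 138.4 N.
The required 293 N exceeds the static limit, so the casting slides down-slope and f = μ_k N = 0.14×692.1 = 96.9 N.

f ≈ 96.9 N (up the incline)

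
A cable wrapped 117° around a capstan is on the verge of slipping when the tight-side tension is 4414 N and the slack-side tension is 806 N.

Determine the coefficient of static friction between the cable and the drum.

μ ≈ 0.833

T₂/T₁ = e^{μβ} → μ = ln(T₂/T₁)/β.
β = 117° = 2.042 rad.
μ = ln(4414/806)/2.042 = ln(5.476)/2.042 = 0.833.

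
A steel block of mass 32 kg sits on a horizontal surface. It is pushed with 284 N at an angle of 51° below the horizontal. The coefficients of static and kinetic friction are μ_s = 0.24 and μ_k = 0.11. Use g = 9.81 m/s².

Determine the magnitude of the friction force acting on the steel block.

Vertical equilibrium gives N = m g + P sin α = 534.6 N.
Horizontally, friction must balance P cos α = 178.7 N.
The static-friction limit is μ_s N = 128.3 N.
The required friction exceeds μ_s N, so the steel block moves and f = μ_k N = 58.8 N.

f ≈ 58.8 N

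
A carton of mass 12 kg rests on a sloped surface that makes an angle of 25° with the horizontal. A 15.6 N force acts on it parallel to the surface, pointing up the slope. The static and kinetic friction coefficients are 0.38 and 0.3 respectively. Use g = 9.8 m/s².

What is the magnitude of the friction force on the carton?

Normal force: N = m g cos θ = 12 × 9.8 × cos 25° = 106.6 N.
For equilibrium along the incline the friction force must supply f = m g sin θ − P = 49.7 − 15.6 = 34.1 N (positive meaning up-slope).
The static-friction ceiling is μ_s N = 0.38 × 106.6 = 40.5 N.
Since |34.1| ≤ 40.5 N, the carton remains in static equilibrium and friction takes exactly the required value.

f ≈ 34.1 N (up the incline)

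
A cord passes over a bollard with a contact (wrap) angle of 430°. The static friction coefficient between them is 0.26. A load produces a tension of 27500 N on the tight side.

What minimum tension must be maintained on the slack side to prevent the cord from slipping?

T_min ≈ 3910 N

Capstan equation at impending slip: T_tight/T_slack = e^{μβ}.
β = 430° = 7.505 rad; e^{μβ} = e^{0.26×7.505} = 7.038.
T_slack = T_tight / e^{μβ} = 27500 / 7.038 = 3910 N.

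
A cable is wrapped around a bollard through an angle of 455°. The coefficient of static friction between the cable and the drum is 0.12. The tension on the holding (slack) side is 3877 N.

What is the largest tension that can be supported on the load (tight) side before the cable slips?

T_max ≈ 10100 N

At impending slip the capstan equation gives T₂/T₁ = e^{μβ} with β in radians.
β = 455° × π/180 = 7.941 rad.
e^{μβ} = e^{0.12×7.941} = 2.593.
T₂ = T₁ · e^{μβ} = 3877 × 2.593 = 10100 N.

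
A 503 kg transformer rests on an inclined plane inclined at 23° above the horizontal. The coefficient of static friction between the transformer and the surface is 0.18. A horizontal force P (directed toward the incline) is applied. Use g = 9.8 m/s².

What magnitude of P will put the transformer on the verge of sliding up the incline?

P ≈ 3230 N

At impending motion up the slope, friction acts down-slope at its limit: f = μ_s N.
Perpendicular to the incline: N = m g cos θ + P sin θ.
Along the incline: P cos θ = m g sin θ + μ_s N = m g sin θ + μ_s (m g cos θ + P sin θ).
Solving, P (cos θ − μ_s sin θ) = m g (sin θ + μ_s cos θ), so P = 503×9.8×(sin 23° + 0.18 cos 23°)/(cos 23° − 0.18 sin 23°) = 4930×0.5564/0.8502 = 3230 N.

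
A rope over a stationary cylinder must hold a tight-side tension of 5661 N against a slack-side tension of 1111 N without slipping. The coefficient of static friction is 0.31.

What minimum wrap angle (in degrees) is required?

β_min ≈ 301°

T₂/T₁ = e^{μβ} → β = ln(T₂/T₁)/μ.
β = ln(5661/1111)/0.31 = 1.628/0.31 = 5.253 rad.
In degrees: β = 5.253 × 180/π = 301°.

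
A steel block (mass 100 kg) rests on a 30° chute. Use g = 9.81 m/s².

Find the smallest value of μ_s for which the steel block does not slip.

At the slip threshold m g sin θ = μ_s m g cos θ, so μ_s,min = tan θ.
μ_s,min = tan 30° = 0.577.

μ_s,min ≈ 0.577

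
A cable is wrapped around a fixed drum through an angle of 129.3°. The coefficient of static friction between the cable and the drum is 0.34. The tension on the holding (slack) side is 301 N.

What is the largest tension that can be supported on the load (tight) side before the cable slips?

At impending slip the capstan equation gives T₂/T₁ = e^{μβ} with β in radians.
β = 129.3° × π/180 = 2.257 rad.
e^{μβ} = e^{0.34×2.257} = 2.154.
T₂ = T₁ · e^{μβ} = 301 × 2.154 = 648 N.

T_max ≈ 648 N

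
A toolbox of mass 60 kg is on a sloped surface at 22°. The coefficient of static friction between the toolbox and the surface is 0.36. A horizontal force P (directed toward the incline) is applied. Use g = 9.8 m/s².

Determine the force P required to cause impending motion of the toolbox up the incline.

P ≈ 526 N

At impending motion up the slope, friction acts down-slope at its limit: f = μ_s N.
Perpendicular to the incline: N = m g cos θ + P sin θ.
Along the incline: P cos θ = m g sin θ + μ_s N = m g sin θ + μ_s (m g cos θ + P sin θ).
Solving, P (cos θ − μ_s sin θ) = m g (sin θ + μ_s cos θ), so P = 60×9.8×(sin 22° + 0.36 cos 22°)/(cos 22° − 0.36 sin 22°) = 588×0.7084/0.7923 = 526 N.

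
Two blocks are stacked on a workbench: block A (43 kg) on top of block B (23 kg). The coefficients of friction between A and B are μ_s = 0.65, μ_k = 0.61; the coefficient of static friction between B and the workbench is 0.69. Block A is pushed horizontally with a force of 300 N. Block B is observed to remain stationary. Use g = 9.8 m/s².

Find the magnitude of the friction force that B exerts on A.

f ≈ 257 N

Normal force at the A–B interface: N₁ = m_A g = 421.4 N.
Maximum static friction on A from B: μ_s N₁ = 0.65×421.4 = 273.9 N.
Since P = 300 N > 273.9 N, A slides on B; the A–B friction is kinetic: f₁ = μ_k N₁ = 0.61×421.4 = 257 N.
By Newton's third law B feels 257 N forward from A. With B stationary, the floor's static friction on B balances it: f₂ = 257 N (well within μ_s(m_A+m_B)g = 446.3 N).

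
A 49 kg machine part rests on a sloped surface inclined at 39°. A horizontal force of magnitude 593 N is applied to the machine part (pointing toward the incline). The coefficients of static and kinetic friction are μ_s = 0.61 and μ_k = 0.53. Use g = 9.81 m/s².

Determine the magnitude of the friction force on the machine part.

Normal direction: N = m g cos θ + P sin θ = 746.8 N.
Along the incline, the net driving force (taking up-slope positive) is P cos θ − m g sin θ = 460.8 − 302.5 = 158.3 N, so equilibrium requires friction f = -158.3 N (down-slope).
Maximum static friction: μ_s N = 0.61 × 746.8 = 455.5 N.
|f_req| = 158.3 ≤ 455.5 N → the machine part is in equilibrium; friction equals the required value.

f ≈ 158 N (down the incline)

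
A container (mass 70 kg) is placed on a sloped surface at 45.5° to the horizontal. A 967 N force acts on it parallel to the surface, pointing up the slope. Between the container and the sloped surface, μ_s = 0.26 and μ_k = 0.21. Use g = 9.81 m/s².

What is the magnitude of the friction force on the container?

f ≈ 101 N (down the incline)

Perpendicular to the surface, N = m g cos θ = 70·9.81·cos 45.5° = 481.3 N.
For equilibrium along the incline the friction force must supply f = m g sin θ − P = 489.8 − 967 = -477.2 N (positive meaning up-slope).
Maximum static friction available: μ_s N = 0.26 × 481.3 = 125.1 N.
|-477.2| exceeds 125.1 N, so the container slips up-slope; friction is kinetic, f = μ_k N = 0.21×481.3 = 101 N.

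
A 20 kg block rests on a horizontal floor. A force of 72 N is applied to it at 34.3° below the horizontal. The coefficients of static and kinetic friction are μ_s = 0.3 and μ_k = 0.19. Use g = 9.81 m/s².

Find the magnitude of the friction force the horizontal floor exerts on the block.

f ≈ 59.5 N

Vertical equilibrium gives N = m g + P sin α = 236.8 N.
The horizontal driving force is P cos α = 59.48 N, so equilibrium needs friction f = 59.48 N.
The static-friction limit is μ_s N = 71.03 N.
Since 59.48 N does not exceed the limit, the block stays at rest and f = 59.5 N.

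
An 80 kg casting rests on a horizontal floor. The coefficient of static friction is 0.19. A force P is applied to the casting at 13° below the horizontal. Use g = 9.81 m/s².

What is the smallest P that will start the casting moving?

P ≈ 160 N

N = m g + P sin α (the push presses the casting into the horizontal floor).
At impending slip, P cos α = μ_s N = μ_s (m g + P sin α).
Solving: P (cos α − μ_s sin α) = μ_s m g → P = 0.19×785/(cos 13° − 0.19 sin 13°) = 149/0.9316 = 160 N.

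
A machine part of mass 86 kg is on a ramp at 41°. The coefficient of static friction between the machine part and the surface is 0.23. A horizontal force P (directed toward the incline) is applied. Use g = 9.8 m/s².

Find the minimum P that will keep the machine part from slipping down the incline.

The machine part tends to slide down (tan θ > μ_s), so at the point of impending slip friction acts up-slope at its limit: f = μ_s N.
Perpendicular to the incline: N = m g cos θ + P sin θ.
Along the incline: P cos θ + μ_s N = m g sin θ, i.e. P cos θ + μ_s (m g cos θ + P sin θ) = m g sin θ.
Solving, P (cos θ + μ_s sin θ) = m g (sin θ − μ_s cos θ), so P = 843×0.4825/0.9056 = 449 N.

P_min ≈ 449 N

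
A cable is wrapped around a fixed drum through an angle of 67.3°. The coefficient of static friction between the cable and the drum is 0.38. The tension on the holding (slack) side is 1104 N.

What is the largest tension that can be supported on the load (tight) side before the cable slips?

T_max ≈ 1730 N

At impending slip the capstan equation gives T₂/T₁ = e^{μβ} with β in radians.
β = 67.3° × π/180 = 1.175 rad.
e^{μβ} = e^{0.38×1.175} = 1.563.
T₂ = T₁ · e^{μβ} = 1104 × 1.563 = 1730 N.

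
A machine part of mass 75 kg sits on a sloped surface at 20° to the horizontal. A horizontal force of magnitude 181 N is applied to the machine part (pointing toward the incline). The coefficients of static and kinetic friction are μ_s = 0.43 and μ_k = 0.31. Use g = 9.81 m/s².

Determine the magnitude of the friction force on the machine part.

f ≈ 81.6 N (up the incline)

Normal direction: N = m g cos θ + P sin θ = 753.3 N.
Along the incline, the net driving force (taking up-slope positive) is P cos θ − m g sin θ = 170.1 − 251.6 = -81.56 N, so equilibrium requires friction f = 81.56 N (up-slope).
Maximum static friction: μ_s N = 0.43 × 753.3 = 323.9 N.
Since 81.56 N is within the 323.9 N limit, the machine part stays put and friction is exactly 81.6 N.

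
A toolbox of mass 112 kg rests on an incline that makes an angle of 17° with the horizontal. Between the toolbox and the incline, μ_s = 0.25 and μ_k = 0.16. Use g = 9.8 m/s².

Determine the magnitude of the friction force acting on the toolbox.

Normal force: N = m g cos θ = 112 × 9.8 × cos 17° = 1050 N.
For equilibrium along the incline, friction must balance the weight component: f = m g sin θ = 320.9 N up the slope.
Static friction can supply at most μ_s N = 262.4 N.
|320.9| exceeds 262.4 N, so the toolbox slips down-slope; friction is kinetic, f = μ_k N = 0.16×1050 = 168 N.

f ≈ 168 N (up the incline)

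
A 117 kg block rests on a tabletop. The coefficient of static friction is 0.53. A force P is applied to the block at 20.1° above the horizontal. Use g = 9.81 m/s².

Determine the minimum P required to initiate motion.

P ≈ 543 N

N = m g − P sin α (the pull lifts the block).
At impending slip, P cos α = μ_s N = μ_s (m g − P sin α).
Solving: P (cos α + μ_s sin α) = μ_s m g → P = 0.53×1150/(cos 20.1° + 0.53 sin 20.1°) = 608/1.121 = 543 N.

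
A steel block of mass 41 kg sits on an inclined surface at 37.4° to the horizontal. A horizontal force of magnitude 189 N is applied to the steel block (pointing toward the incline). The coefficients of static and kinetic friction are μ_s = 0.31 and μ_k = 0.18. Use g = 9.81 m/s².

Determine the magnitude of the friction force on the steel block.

The horizontal push has a component P sin θ into the surface, so N = m g cos θ + P sin θ = 319.5 + 114.8 = 434.3 N.
Along the incline, the net driving force (taking up-slope positive) is P cos θ − m g sin θ = 150.1 − 244.3 = -94.15 N, so equilibrium requires friction f = 94.15 N (up-slope).
The limit of static friction is μ_s N = 134.6 N.
Since 94.15 N is within the 134.6 N limit, the steel block stays put and friction is exactly 94.1 N.

f ≈ 94.1 N (up the incline)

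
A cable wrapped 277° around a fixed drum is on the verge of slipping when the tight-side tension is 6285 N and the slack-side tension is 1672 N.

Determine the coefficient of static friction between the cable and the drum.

T₂/T₁ = e^{μβ} → μ = ln(T₂/T₁)/β.
β = 277° = 4.835 rad.
μ = ln(6285/1672)/4.835 = ln(3.759)/4.835 = 0.274.

μ ≈ 0.274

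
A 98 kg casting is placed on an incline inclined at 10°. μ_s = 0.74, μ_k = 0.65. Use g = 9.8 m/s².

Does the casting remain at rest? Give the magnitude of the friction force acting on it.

f ≈ 167 N

N = m g cos θ = 946 N.
Down-slope weight component: m g sin θ = 167 N.
μ_s N = 700 N.
167 ≤ 700 N, so it stays put; friction = 167 N.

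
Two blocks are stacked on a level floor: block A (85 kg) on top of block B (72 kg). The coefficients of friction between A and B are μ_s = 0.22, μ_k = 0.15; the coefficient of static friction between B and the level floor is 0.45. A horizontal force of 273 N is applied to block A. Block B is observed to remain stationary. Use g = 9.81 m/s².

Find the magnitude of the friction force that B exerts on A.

Normal force at the A–B interface: N₁ = m_A g = 833.9 N.
Maximum static friction on A from B: μ_s N₁ = 0.22×833.9 = 183.4 N.
Since P = 273 N > 183.4 N, A slides on B; the A–B friction is kinetic: f₁ = μ_k N₁ = 0.15×833.9 = 125 N.
By Newton's third law B feels 125 N forward from A. With B stationary, the floor's static friction on B balances it: f₂ = 125 N (well within μ_s(m_A+m_B)g = 693.1 N).

f ≈ 125 N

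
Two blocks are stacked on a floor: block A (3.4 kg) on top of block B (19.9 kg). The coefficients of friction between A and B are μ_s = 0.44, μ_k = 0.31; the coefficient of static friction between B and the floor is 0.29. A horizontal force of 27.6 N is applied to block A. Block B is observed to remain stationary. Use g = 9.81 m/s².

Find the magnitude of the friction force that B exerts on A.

f ≈ 10.3 N

The normal force B exerts on A is simply A's weight, N₁ = 33.35 N.
Maximum static friction on A from B: μ_s N₁ = 0.44×33.35 = 14.68 N.
Since P = 27.6 N > 14.68 N, A slides on B; the A–B friction is kinetic: f₁ = μ_k N₁ = 0.31×33.35 = 10.3 N.
B experiences an equal 10.3 N forward from A (third law). B is in equilibrium, so the floor supplies f₂ = 10.3 N of static friction (limit μ_s(m_A+m_B)g = 66.29 N, not exceeded).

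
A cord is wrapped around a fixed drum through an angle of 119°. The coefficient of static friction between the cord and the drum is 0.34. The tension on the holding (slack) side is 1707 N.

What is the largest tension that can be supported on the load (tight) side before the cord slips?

At impending slip the capstan equation gives T₂/T₁ = e^{μβ} with β in radians.
β = 119° × π/180 = 2.077 rad.
e^{μβ} = e^{0.34×2.077} = 2.026.
T₂ = T₁ · e^{μβ} = 1707 × 2.026 = 3460 N.

T_max ≈ 3460 N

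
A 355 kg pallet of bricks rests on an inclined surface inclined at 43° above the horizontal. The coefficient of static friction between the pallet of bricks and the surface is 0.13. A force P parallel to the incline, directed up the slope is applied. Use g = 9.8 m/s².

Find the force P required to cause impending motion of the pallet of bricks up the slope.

P ≈ 2700 N

At impending motion up the slope, friction acts down-slope at its limit: f = μ_s N.
P is parallel to the surface, so N = m g cos θ = 2540 N.
Along the incline: P = m g sin θ + μ_s N = 2370 + 0.13×2540 = 2700 N.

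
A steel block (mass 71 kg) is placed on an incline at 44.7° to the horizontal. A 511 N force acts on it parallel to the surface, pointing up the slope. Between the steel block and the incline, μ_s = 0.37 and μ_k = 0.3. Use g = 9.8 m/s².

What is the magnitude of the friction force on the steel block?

The normal reaction is N = m g cos θ = 494.6 N.
The friction needed for equilibrium is m g sin θ − P = 489.4 − 511 = -21.58 N, measured positive up-slope.
Maximum static friction available: μ_s N = 0.37 × 494.6 = 183 N.
Since |-21.58| ≤ 183 N, the steel block remains in static equilibrium and friction takes exactly the required value.

f ≈ 21.6 N (down the incline)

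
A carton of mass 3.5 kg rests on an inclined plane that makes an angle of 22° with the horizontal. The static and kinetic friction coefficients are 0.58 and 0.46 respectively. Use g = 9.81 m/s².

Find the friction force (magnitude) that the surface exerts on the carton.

Normal force: N = m g cos θ = 3.5 × 9.81 × cos 22° = 31.83 N.
For equilibrium along the incline, friction must balance the weight component: f = m g sin θ = 12.86 N up the slope.
The static-friction ceiling is μ_s N = 0.58 × 31.83 = 18.46 N.
Since |12.86| ≤ 18.46 N, static friction is sufficient; f equals the required value, not μ_s N.

f ≈ 12.9 N (up the incline)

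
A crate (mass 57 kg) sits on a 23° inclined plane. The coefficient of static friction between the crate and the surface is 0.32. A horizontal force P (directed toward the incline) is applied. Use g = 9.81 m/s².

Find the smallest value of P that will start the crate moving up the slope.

P ≈ 482 N

At impending motion up the slope, friction acts down-slope at its limit: f = μ_s N.
Perpendicular to the incline: N = m g cos θ + P sin θ.
Along the incline: P cos θ = m g sin θ + μ_s N = m g sin θ + μ_s (m g cos θ + P sin θ).
Solving, P (cos θ − μ_s sin θ) = m g (sin θ + μ_s cos θ), so P = 57×9.81×(sin 23° + 0.32 cos 23°)/(cos 23° − 0.32 sin 23°) = 559×0.6853/0.7955 = 482 N.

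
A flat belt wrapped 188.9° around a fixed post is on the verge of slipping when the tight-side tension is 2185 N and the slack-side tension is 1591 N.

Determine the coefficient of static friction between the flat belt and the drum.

T₂/T₁ = e^{μβ} → μ = ln(T₂/T₁)/β.
β = 188.9° = 3.297 rad.
μ = ln(2185/1591)/3.297 = ln(1.373)/3.297 = 0.0962.

μ ≈ 0.0962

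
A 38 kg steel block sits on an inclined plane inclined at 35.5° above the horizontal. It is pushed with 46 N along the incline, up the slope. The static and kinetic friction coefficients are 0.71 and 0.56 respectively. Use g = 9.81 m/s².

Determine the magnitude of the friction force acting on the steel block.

f ≈ 170 N (up the incline)

The normal reaction is N = m g cos θ = 303.5 N.
Parallel to the incline, ΣF = 0 gives f = m g sin θ − P = 216.5 − 46 = 170.5 N (up-slope positive).
The static-friction ceiling is μ_s N = 0.71 × 303.5 = 215.5 N.
Since |170.5| ≤ 215.5 N, static friction is sufficient; f equals the required value, not μ_s N.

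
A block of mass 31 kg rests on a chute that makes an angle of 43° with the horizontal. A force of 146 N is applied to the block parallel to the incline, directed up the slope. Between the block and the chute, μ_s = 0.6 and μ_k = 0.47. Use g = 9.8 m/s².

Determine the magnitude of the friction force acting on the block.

f ≈ 61.2 N (up the incline)

The normal reaction is N = m g cos θ = 222.2 N.
Parallel to the incline, ΣF = 0 gives f = m g sin θ − P = 207.2 − 146 = 61.19 N (up-slope positive).
Maximum static friction available: μ_s N = 0.6 × 222.2 = 133.3 N.
Since |61.19| ≤ 133.3 N, static friction is sufficient; f equals the required value, not μ_s N.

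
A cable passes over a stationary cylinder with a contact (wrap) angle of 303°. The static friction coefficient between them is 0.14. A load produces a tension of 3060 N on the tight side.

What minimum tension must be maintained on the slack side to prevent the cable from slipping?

T_min ≈ 1460 N

Capstan equation at impending slip: T_tight/T_slack = e^{μβ}.
β = 303° = 5.288 rad; e^{μβ} = e^{0.14×5.288} = 2.097.
T_slack = T_tight / e^{μβ} = 3060 / 2.097 = 1460 N.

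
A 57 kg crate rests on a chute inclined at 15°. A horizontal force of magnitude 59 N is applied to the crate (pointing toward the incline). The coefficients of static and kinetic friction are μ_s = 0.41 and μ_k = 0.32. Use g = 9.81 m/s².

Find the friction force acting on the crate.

Resolve perpendicular to the incline: N = m g cos θ + P sin θ = 57×9.81×cos 15° + 59×sin 15° = 555.4 N.
Along the incline, the net driving force (taking up-slope positive) is P cos θ − m g sin θ = 56.99 − 144.7 = -87.73 N, so equilibrium requires friction f = 87.73 N (up-slope).
The limit of static friction is μ_s N = 227.7 N.
|f_req| = 87.73 ≤ 227.7 N → the crate is in equilibrium; friction equals the required value.

f ≈ 87.7 N (up the incline)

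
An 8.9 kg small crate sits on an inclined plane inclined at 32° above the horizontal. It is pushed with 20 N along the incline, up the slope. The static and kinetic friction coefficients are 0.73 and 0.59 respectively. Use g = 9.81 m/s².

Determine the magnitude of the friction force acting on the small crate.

f ≈ 26.3 N (up the incline)

Normal force: N = m g cos θ = 8.9 × 9.81 × cos 32° = 74.04 N.
Parallel to the incline, ΣF = 0 gives f = m g sin θ − P = 46.27 − 20 = 26.27 N (up-slope positive).
The static-friction ceiling is μ_s N = 0.73 × 74.04 = 54.05 N.
Since |26.27| ≤ 54.05 N, static friction is sufficient; f equals the required value, not μ_s N.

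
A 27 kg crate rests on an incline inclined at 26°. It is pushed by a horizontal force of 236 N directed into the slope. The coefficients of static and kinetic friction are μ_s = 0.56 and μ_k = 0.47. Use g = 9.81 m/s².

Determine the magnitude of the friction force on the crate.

f ≈ 96 N (down the incline)

Resolve perpendicular to the incline: N = m g cos θ + P sin θ = 27×9.81×cos 26° + 236×sin 26° = 341.5 N.
Along the incline, the net driving force (taking up-slope positive) is P cos θ − m g sin θ = 212.1 − 116.1 = 96 N, so equilibrium requires friction f = -96 N (down-slope).
Maximum static friction: μ_s N = 0.56 × 341.5 = 191.3 N.
Since 96 N is within the 191.3 N limit, the crate stays put and friction is exactly 96 N.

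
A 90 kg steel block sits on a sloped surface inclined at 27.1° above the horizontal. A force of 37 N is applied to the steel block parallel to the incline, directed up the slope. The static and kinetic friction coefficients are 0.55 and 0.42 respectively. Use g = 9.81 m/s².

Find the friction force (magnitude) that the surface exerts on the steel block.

Perpendicular to the surface, N = m g cos θ = 90·9.81·cos 27.1° = 786 N.
For equilibrium along the incline the friction force must supply f = m g sin θ − P = 402.2 − 37 = 365.2 N (positive meaning up-slope).
Static friction can supply at most μ_s N = 432.3 N.
Since |365.2| ≤ 432.3 N, no slip — friction simply equals what equilibrium demands.

f ≈ 365 N (up the incline)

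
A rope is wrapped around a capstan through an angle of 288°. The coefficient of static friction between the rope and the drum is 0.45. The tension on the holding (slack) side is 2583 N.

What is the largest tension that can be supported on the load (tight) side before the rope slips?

T_max ≈ 24800 N

At impending slip the capstan equation gives T₂/T₁ = e^{μβ} with β in radians.
β = 288° × π/180 = 5.027 rad.
e^{μβ} = e^{0.45×5.027} = 9.602.
T₂ = T₁ · e^{μβ} = 2583 × 9.602 = 24800 N.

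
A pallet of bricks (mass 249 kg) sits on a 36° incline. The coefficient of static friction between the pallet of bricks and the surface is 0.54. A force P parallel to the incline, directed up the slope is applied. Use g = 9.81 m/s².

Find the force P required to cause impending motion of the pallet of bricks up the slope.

P ≈ 2500 N

At impending motion up the slope, friction acts down-slope at its limit: f = μ_s N.
P is parallel to the surface, so N = m g cos θ = 1980 N.
Along the incline: P = m g sin θ + μ_s N = 1440 + 0.54×1980 = 2500 N.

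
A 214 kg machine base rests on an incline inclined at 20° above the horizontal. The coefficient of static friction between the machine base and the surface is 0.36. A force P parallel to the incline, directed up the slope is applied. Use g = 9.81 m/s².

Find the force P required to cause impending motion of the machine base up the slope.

P ≈ 1430 N

At impending motion up the slope, friction acts down-slope at its limit: f = μ_s N.
P is parallel to the surface, so N = m g cos θ = 1970 N.
Along the incline: P = m g sin θ + μ_s N = 718 + 0.36×1970 = 1430 N.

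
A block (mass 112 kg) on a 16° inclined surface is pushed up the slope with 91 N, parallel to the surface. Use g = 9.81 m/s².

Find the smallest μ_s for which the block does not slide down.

N = m g cos θ = 1056 N.
Friction must make up the shortfall along the incline: f = m g sin θ − P = 302.8 − 91 = 211.8 N.
At the threshold f = μ_s N, so μ_s,min = 211.8/1056 = 0.201.

μ_s,min ≈ 0.201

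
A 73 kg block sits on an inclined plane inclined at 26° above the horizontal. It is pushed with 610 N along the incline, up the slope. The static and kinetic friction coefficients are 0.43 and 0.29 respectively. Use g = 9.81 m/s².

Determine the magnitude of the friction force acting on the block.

The normal reaction is N = m g cos θ = 643.7 N.
For equilibrium along the incline the friction force must supply f = m g sin θ − P = 313.9 − 610 = -296.1 N (positive meaning up-slope).
Static friction can supply at most μ_s N = 276.8 N.
|-296.1| exceeds 276.8 N, so the block slips up-slope; friction is kinetic, f = μ_k N = 0.29×643.7 = 187 N.

f ≈ 187 N (down the incline)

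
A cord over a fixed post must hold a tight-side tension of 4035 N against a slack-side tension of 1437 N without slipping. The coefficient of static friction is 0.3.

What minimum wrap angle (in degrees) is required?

T₂/T₁ = e^{μβ} → β = ln(T₂/T₁)/μ.
β = ln(4035/1437)/0.3 = 1.032/0.3 = 3.441 rad.
In degrees: β = 3.441 × 180/π = 197°.

β_min ≈ 197°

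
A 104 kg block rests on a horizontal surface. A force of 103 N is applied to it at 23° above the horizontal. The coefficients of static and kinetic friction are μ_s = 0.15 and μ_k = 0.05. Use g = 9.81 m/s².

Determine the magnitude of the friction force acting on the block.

N = m g − P sin α = 1020 − 103×sin 23° = 980 N.
The horizontal driving force is P cos α = 94.81 N, so equilibrium needs friction f = 94.81 N.
μ_s N = 0.15 × 980 = 147 N.
Since 94.81 N does not exceed the limit, the block stays at rest and f = 94.8 N.

f ≈ 94.8 N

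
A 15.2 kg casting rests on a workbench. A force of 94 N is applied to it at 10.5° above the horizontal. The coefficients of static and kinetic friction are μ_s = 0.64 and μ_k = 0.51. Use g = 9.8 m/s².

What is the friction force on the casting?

N = m g − P sin α = 149 − 94×sin 10.5° = 131.8 N.
The horizontal driving force is P cos α = 92.43 N, so equilibrium needs friction f = 92.43 N.
The static-friction limit is μ_s N = 84.37 N.
92.43 > 84.37 N → the casting slides; f = μ_k N = 0.51×131.8 = 67.2 N.

f ≈ 67.2 N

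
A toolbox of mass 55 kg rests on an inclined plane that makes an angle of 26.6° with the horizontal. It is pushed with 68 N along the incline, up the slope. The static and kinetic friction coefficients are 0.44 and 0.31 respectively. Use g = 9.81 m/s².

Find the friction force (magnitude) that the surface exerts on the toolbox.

Perpendicular to the surface, N = m g cos θ = 55·9.81·cos 26.6° = 482.4 N.
For equilibrium along the incline the friction force must supply f = m g sin θ − P = 241.6 − 68 = 173.6 N (positive meaning up-slope).
Static friction can supply at most μ_s N = 212.3 N.
Since |173.6| ≤ 212.3 N, static friction is sufficient; f equals the required value, not μ_s N.

f ≈ 174 N (up the incline)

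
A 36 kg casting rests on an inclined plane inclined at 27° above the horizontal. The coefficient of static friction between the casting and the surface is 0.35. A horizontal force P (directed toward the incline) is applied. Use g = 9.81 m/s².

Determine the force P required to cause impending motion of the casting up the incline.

P ≈ 369 N

At impending motion up the slope, friction acts down-slope at its limit: f = μ_s N.
Perpendicular to the incline: N = m g cos θ + P sin θ.
Along the incline: P cos θ = m g sin θ + μ_s N = m g sin θ + μ_s (m g cos θ + P sin θ).
Solving, P (cos θ − μ_s sin θ) = m g (sin θ + μ_s cos θ), so P = 36×9.81×(sin 27° + 0.35 cos 27°)/(cos 27° − 0.35 sin 27°) = 353×0.7658/0.7321 = 369 N.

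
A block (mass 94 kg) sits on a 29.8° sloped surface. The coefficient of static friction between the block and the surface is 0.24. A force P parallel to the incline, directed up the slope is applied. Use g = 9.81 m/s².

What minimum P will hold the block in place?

P_min ≈ 266 N

The block tends to slide down (tan θ > μ_s), so at the point of impending slip friction acts up-slope at its limit: f = μ_s N.
P is parallel to the surface, so N = m g cos θ = 800 N.
Along the incline: P + μ_s N = m g sin θ, so P = 458 − 0.24×800 = 266 N.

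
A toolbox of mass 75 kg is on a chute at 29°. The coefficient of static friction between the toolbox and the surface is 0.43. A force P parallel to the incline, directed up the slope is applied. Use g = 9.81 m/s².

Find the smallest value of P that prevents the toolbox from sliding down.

The toolbox tends to slide down (tan θ > μ_s), so at the point of impending slip friction acts up-slope at its limit: f = μ_s N.
P is parallel to the surface, so N = m g cos θ = 644 N.
Along the incline: P + μ_s N = m g sin θ, so P = 357 − 0.43×644 = 80 N.

P_min ≈ 80 N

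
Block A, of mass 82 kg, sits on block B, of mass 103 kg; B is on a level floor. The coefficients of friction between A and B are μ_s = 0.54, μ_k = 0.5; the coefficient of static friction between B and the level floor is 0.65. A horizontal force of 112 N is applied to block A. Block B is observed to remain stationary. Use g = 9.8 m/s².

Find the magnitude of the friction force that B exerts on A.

f ≈ 112 N

The normal force B exerts on A is simply A's weight, N₁ = 803.6 N.
So the A–B interface can sustain at most μ_s N₁ = 433.9 N of static friction.
Since P = 112 N ≤ 433.9 N, A does not slip on B; friction on A equals P = 112 N.
By Newton's third law B feels 112 N forward from A. With B stationary, the floor's static friction on B balances it: f₂ = 112 N (well within μ_s(m_A+m_B)g = 1178 N).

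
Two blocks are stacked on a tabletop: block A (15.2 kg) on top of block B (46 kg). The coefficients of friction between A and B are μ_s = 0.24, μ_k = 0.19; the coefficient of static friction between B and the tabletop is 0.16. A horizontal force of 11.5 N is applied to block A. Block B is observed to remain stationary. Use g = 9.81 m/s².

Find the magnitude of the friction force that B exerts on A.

Between the blocks, N₁ = m_A g = 149.1 N.
So the A–B interface can sustain at most μ_s N₁ = 35.79 N of static friction.
Since P = 11.5 N ≤ 35.79 N, A does not slip on B; friction on A equals P = 11.5 N.
By Newton's third law B feels 11.5 N forward from A. With B stationary, the floor's static friction on B balances it: f₂ = 11.5 N (well within μ_s(m_A+m_B)g = 96.06 N).

f ≈ 11.5 N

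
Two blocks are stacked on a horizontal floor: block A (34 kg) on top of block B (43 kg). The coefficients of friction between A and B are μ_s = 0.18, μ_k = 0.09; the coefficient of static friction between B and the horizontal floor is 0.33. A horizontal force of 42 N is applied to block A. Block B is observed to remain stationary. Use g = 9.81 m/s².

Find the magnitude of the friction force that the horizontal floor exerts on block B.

Normal force at the A–B interface: N₁ = m_A g = 333.5 N.
Maximum static friction on A from B: μ_s N₁ = 0.18×333.5 = 60.04 N.
P = 42 N is within that limit, so A and B move together (both at rest); the A–B friction is simply f₁ = P = 42 N.
B experiences an equal 42 N forward from A (third law). B is in equilibrium, so the floor supplies f₂ = 42 N of static friction (limit μ_s(m_A+m_B)g = 249.3 N, not exceeded).

f ≈ 42 N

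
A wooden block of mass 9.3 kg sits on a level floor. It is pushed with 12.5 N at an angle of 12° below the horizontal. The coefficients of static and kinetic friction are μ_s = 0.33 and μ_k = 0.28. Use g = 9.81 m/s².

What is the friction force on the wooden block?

Vertical equilibrium gives N = m g + P sin α = 93.83 N.
The horizontal driving force is P cos α = 12.23 N, so equilibrium needs friction f = 12.23 N.
The static-friction limit is μ_s N = 30.96 N.
Since 12.23 N does not exceed the limit, the wooden block stays at rest and f = 12.2 N.

f ≈ 12.2 N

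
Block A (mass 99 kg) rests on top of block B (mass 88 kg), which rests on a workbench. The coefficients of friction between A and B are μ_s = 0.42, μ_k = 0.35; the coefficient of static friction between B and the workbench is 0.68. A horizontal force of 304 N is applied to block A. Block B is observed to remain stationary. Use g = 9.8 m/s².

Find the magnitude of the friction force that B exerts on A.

f ≈ 304 N

Normal force at the A–B interface: N₁ = m_A g = 970.2 N.
Maximum static friction on A from B: μ_s N₁ = 0.42×970.2 = 407.5 N.
P = 304 N is within that limit, so A and B move together (both at rest); the A–B friction is simply f₁ = P = 304 N.
By Newton's third law B feels 304 N forward from A. With B stationary, the floor's static friction on B balances it: f₂ = 304 N (well within μ_s(m_A+m_B)g = 1246 N).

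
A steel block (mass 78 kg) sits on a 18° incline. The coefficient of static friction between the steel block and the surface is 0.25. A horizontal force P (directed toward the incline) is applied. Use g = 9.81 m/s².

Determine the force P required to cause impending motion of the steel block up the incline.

P ≈ 479 N

At impending motion up the slope, friction acts down-slope at its limit: f = μ_s N.
Perpendicular to the incline: N = m g cos θ + P sin θ.
Along the incline: P cos θ = m g sin θ + μ_s N = m g sin θ + μ_s (m g cos θ + P sin θ).
Solving, P (cos θ − μ_s sin θ) = m g (sin θ + μ_s cos θ), so P = 78×9.81×(sin 18° + 0.25 cos 18°)/(cos 18° − 0.25 sin 18°) = 765×0.5468/0.8738 = 479 N.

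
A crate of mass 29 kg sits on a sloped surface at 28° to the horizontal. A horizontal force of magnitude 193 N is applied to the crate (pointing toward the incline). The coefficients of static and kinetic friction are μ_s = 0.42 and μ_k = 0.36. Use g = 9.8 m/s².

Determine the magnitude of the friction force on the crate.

f ≈ 37 N (down the incline)

The horizontal push has a component P sin θ into the surface, so N = m g cos θ + P sin θ = 250.9 + 90.61 = 341.5 N.
Along the incline, the net driving force (taking up-slope positive) is P cos θ − m g sin θ = 170.4 − 133.4 = 36.99 N, so equilibrium requires friction f = -36.99 N (down-slope).
The limit of static friction is μ_s N = 143.4 N.
|f_req| = 36.99 ≤ 143.4 N → the crate is in equilibrium; friction equals the required value.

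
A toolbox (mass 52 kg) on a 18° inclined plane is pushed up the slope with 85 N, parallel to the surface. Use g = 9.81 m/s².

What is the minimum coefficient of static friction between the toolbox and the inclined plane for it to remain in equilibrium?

μ_s,min ≈ 0.15

N = m g cos θ = 485.2 N.
Friction must make up the shortfall along the incline: f = m g sin θ − P = 157.6 − 85 = 72.64 N.
At the threshold f = μ_s N, so μ_s,min = 72.64/485.2 = 0.15.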